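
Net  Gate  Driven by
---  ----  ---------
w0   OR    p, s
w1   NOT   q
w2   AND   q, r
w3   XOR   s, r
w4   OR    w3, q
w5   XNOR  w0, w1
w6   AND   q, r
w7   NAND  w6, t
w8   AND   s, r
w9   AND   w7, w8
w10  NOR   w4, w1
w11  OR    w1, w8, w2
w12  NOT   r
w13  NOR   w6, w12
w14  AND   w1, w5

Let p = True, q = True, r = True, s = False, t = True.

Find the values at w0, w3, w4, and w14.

w0 = p OR s = True OR False = True
w1 = NOT q = NOT True = False
w3 = s XOR r = False XOR True = True
w4 = w3 OR q = True OR True = True
w5 = w0 XNOR w1 = True XNOR False = False
w14 = w1 AND w5 = False AND False = False

w0 = True  w3 = True  w4 = True  w14 = False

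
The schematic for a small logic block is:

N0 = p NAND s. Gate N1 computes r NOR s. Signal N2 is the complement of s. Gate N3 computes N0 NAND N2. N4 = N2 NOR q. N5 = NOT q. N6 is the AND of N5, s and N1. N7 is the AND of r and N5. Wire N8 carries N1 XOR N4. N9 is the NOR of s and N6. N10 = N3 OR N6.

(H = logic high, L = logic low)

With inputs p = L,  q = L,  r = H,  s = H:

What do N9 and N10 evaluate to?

N0 = p NAND s = L NAND H = H
N1 = r NOR s = H NOR H = L
N2 = NOT s = NOT H = L
N3 = N0 NAND N2 = H NAND L = H
N5 = NOT q = NOT L = H
N6 = N5 AND s AND N1 = H AND H AND L = L
N9 = s NOR N6 = H NOR L = L
N10 = N3 OR N6 = H OR L = H

N9 = L, N10 = H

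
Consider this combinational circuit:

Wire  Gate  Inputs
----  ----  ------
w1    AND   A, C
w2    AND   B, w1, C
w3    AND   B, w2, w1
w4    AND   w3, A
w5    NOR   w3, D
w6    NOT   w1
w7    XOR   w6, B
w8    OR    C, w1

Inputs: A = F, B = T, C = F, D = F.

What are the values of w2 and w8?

w2 = F  w8 = F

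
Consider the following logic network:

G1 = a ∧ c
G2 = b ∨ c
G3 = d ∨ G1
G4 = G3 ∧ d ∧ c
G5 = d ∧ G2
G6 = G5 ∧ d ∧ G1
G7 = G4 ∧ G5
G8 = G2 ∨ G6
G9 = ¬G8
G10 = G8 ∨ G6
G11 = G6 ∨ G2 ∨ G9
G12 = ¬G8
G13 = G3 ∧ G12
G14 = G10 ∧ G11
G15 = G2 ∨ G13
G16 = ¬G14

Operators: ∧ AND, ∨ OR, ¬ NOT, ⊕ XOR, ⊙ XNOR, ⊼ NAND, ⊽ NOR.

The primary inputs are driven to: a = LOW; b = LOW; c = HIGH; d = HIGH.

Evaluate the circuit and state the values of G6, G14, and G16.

G1 = a AND c = LOW AND HIGH = LOW
G2 = b OR c = LOW OR HIGH = HIGH
G5 = d AND G2 = HIGH AND HIGH = HIGH
G6 = G5 AND d AND G1 = HIGH AND HIGH AND LOW = LOW
G8 = G2 OR G6 = HIGH OR LOW = HIGH
G9 = NOT G8 = NOT HIGH = LOW
G10 = G8 OR G6 = HIGH OR LOW = HIGH
G11 = G6 OR G2 OR G9 = LOW OR HIGH OR LOW = HIGH
G14 = G10 AND G11 = HIGH AND HIGH = HIGH
G16 = NOT G14 = NOT HIGH = LOW

G6 = LOW; G14 = HIGH; G16 = LOW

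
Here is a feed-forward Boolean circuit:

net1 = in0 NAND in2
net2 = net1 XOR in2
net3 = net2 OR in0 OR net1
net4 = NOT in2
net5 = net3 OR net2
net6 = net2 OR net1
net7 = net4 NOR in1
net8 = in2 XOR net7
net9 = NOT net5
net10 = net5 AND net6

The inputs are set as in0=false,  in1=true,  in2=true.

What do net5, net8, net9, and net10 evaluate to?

net1 = in0 NAND in2 = false NAND true = true
net2 = net1 XOR in2 = true XOR true = false
net3 = net2 OR in0 OR net1 = false OR false OR true = true
net4 = NOT in2 = NOT true = false
net5 = net3 OR net2 = true OR false = true
net6 = net2 OR net1 = false OR true = true
net7 = net4 NOR in1 = false NOR true = false
net8 = in2 XOR net7 = true XOR false = true
net9 = NOT net5 = NOT true = false
net10 = net5 AND net6 = true AND true = true

net5 = true; net8 = true; net9 = false; net10 = true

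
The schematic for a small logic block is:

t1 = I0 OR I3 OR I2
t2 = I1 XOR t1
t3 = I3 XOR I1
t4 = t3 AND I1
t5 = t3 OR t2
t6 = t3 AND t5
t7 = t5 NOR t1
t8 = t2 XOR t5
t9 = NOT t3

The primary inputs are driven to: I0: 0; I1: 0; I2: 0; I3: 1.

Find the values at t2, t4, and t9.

t2 = 1, t4 = 0, t9 = 0

t1 = I0 OR I3 OR I2 = 0 OR 1 OR 0 = 1
t2 = I1 XOR t1 = 0 XOR 1 = 1
t3 = I3 XOR I1 = 1 XOR 0 = 1
t4 = t3 AND I1 = 1 AND 0 = 0
t9 = NOT t3 = NOT 1 = 0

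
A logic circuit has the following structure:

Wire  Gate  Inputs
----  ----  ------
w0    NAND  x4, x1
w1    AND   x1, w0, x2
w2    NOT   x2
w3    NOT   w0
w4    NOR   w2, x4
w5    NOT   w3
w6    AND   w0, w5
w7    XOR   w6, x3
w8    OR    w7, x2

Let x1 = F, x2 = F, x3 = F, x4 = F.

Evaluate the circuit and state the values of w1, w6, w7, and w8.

w0 = x4 NAND x1 = F NAND F = T
w1 = x1 AND w0 AND x2 = F AND T AND F = F
w3 = NOT w0 = NOT T = F
w5 = NOT w3 = NOT F = T
w6 = w0 AND w5 = T AND T = T
w7 = w6 XOR x3 = T XOR F = T
w8 = w7 OR x2 = T OR F = T

w1 = F; w6 = T; w7 = T; w8 = T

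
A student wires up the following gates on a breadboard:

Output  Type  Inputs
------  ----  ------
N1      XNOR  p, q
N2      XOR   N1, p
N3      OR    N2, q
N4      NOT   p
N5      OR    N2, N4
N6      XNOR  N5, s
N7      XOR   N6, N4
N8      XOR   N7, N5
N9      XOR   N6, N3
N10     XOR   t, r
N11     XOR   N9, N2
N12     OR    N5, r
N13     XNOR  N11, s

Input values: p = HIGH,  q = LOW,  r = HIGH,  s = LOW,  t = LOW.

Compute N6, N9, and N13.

N6 = LOW, N9 = HIGH, N13 = HIGH

N1 = p XNOR q = HIGH XNOR LOW = LOW
N2 = N1 XOR p = LOW XOR HIGH = HIGH
N3 = N2 OR q = HIGH OR LOW = HIGH
N4 = NOT p = NOT HIGH = LOW
N5 = N2 OR N4 = HIGH OR LOW = HIGH
N6 = N5 XNOR s = HIGH XNOR LOW = LOW
N9 = N6 XOR N3 = LOW XOR HIGH = HIGH
N11 = N9 XOR N2 = HIGH XOR HIGH = LOW
N13 = N11 XNOR s = LOW XNOR LOW = HIGH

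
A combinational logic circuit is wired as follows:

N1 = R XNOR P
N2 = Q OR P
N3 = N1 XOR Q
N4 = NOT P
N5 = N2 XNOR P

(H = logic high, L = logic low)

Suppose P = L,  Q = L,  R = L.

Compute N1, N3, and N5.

N1 = R XNOR P = L XNOR L = H
N2 = Q OR P = L OR L = L
N3 = N1 XOR Q = H XOR L = H
N5 = N2 XNOR P = L XNOR L = H

N1 = H, N3 = H, N5 = H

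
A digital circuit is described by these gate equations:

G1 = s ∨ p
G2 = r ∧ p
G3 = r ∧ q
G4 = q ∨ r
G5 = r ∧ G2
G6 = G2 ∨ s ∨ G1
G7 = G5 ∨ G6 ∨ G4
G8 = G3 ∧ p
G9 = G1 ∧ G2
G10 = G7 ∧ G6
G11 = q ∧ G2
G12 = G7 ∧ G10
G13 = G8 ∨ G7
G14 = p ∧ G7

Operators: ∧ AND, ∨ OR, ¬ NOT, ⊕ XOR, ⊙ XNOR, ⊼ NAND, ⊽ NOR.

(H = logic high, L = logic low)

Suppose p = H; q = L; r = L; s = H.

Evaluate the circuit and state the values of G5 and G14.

G1 = s OR p = H OR H = H
G2 = r AND p = L AND H = L
G4 = q OR r = L OR L = L
G5 = r AND G2 = L AND L = L
G6 = G2 OR s OR G1 = L OR H OR H = H
G7 = G5 OR G6 OR G4 = L OR H OR L = H
G14 = p AND G7 = H AND H = H

G5 = L, G14 = H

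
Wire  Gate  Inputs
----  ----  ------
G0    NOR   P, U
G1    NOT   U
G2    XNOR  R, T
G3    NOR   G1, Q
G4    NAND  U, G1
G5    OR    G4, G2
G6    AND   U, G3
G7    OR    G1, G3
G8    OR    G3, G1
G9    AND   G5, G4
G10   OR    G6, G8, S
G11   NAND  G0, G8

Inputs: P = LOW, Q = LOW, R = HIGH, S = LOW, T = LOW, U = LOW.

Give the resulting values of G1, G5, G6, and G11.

G1 = HIGH, G5 = HIGH, G6 = LOW, G11 = LOW

G0 = P NOR U = LOW NOR LOW = HIGH
G1 = NOT U = NOT LOW = HIGH
G2 = R XNOR T = HIGH XNOR LOW = LOW
G3 = G1 NOR Q = HIGH NOR LOW = LOW
G4 = U NAND G1 = LOW NAND HIGH = HIGH
G5 = G4 OR G2 = HIGH OR LOW = HIGH
G6 = U AND G3 = LOW AND LOW = LOW
G8 = G3 OR G1 = LOW OR HIGH = HIGH
G11 = G0 NAND G8 = HIGH NAND HIGH = LOW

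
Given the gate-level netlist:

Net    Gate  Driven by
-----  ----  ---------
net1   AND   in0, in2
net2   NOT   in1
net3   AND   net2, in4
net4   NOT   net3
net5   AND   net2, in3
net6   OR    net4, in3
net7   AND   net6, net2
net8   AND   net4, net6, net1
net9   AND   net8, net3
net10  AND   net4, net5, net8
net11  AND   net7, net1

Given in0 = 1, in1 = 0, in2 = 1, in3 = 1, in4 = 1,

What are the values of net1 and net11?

net1 = 1  net11 = 1

net1 = in0 AND in2 = 1 AND 1 = 1
net2 = NOT in1 = NOT 0 = 1
net3 = net2 AND in4 = 1 AND 1 = 1
net4 = NOT net3 = NOT 1 = 0
net6 = net4 OR in3 = 0 OR 1 = 1
net7 = net6 AND net2 = 1 AND 1 = 1
net11 = net7 AND net1 = 1 AND 1 = 1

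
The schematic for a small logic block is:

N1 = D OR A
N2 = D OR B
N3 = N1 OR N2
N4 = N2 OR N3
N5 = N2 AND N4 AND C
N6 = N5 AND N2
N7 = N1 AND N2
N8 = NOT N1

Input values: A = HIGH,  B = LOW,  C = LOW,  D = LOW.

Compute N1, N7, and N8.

N1 = HIGH, N7 = LOW, N8 = LOW

N1 = D OR A = LOW OR HIGH = HIGH
N2 = D OR B = LOW OR LOW = LOW
N7 = N1 AND N2 = HIGH AND LOW = LOW
N8 = NOT N1 = NOT HIGH = LOW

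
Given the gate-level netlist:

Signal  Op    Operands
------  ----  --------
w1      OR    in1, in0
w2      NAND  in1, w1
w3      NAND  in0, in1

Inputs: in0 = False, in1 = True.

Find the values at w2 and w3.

w1 = in1 OR in0 = True OR False = True
w2 = in1 NAND w1 = True NAND True = False
w3 = in0 NAND in1 = False NAND True = True

w2 = False, w3 = True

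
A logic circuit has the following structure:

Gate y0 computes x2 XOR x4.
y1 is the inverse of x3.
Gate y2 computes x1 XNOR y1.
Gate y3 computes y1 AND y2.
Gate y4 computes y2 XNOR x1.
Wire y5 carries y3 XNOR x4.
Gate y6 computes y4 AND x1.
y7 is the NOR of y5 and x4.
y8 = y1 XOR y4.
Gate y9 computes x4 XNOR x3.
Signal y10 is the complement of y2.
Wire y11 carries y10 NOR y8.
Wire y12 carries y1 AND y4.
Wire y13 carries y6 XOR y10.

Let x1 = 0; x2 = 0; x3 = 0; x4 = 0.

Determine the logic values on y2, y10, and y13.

y1 = NOT x3 = NOT 0 = 1
y2 = x1 XNOR y1 = 0 XNOR 1 = 0
y4 = y2 XNOR x1 = 0 XNOR 0 = 1
y6 = y4 AND x1 = 1 AND 0 = 0
y10 = NOT y2 = NOT 0 = 1
y13 = y6 XOR y10 = 0 XOR 1 = 1

y2 = 0, y10 = 1, y13 = 1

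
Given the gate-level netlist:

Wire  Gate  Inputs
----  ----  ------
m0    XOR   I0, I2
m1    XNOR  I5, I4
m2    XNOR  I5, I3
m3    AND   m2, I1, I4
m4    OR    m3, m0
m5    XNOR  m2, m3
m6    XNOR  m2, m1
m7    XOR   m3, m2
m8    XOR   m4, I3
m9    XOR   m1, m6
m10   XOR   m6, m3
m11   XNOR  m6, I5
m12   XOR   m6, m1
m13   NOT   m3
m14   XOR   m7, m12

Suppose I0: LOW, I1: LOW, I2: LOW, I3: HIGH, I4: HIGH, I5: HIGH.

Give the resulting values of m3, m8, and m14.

m0 = I0 XOR I2 = LOW XOR LOW = LOW
m1 = I5 XNOR I4 = HIGH XNOR HIGH = HIGH
m2 = I5 XNOR I3 = HIGH XNOR HIGH = HIGH
m3 = m2 AND I1 AND I4 = HIGH AND LOW AND HIGH = LOW
m4 = m3 OR m0 = LOW OR LOW = LOW
m6 = m2 XNOR m1 = HIGH XNOR HIGH = HIGH
m7 = m3 XOR m2 = LOW XOR HIGH = HIGH
m8 = m4 XOR I3 = LOW XOR HIGH = HIGH
m12 = m6 XOR m1 = HIGH XOR HIGH = LOW
m14 = m7 XOR m12 = HIGH XOR LOW = HIGH

m3 = LOW, m8 = HIGH, m14 = HIGH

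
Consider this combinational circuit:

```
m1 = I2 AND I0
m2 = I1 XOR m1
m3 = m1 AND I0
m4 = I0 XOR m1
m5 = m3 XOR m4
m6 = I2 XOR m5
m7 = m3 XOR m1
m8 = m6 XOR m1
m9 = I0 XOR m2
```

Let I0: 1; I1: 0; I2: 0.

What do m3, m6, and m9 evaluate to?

m3 = 0, m6 = 1, m9 = 1

m1 = I2 AND I0 = 0 AND 1 = 0
m2 = I1 XOR m1 = 0 XOR 0 = 0
m3 = m1 AND I0 = 0 AND 1 = 0
m4 = I0 XOR m1 = 1 XOR 0 = 1
m5 = m3 XOR m4 = 0 XOR 1 = 1
m6 = I2 XOR m5 = 0 XOR 1 = 1
m9 = I0 XOR m2 = 1 XOR 0 = 1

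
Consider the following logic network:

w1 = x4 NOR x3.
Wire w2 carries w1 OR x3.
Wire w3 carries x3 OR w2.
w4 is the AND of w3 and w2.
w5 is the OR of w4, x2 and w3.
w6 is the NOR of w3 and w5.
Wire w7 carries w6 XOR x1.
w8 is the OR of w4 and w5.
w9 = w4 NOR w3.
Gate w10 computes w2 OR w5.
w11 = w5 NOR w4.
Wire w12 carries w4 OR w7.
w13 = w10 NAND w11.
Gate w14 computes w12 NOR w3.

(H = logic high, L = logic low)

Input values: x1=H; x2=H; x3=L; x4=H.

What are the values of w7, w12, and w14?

w7 = H, w12 = H, w14 = L

w1 = x4 NOR x3 = H NOR L = L
w2 = w1 OR x3 = L OR L = L
w3 = x3 OR w2 = L OR L = L
w4 = w3 AND w2 = L AND L = L
w5 = w4 OR x2 OR w3 = L OR H OR L = H
w6 = w3 NOR w5 = L NOR H = L
w7 = w6 XOR x1 = L XOR H = H
w12 = w4 OR w7 = L OR H = H
w14 = w12 NOR w3 = H NOR L = L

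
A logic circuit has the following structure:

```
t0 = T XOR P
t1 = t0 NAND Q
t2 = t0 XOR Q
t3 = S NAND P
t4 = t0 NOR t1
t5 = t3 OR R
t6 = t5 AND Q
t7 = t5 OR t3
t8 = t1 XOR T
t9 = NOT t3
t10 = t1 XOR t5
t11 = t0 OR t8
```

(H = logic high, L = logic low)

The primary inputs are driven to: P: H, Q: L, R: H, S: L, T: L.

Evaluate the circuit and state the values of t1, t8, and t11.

t0 = T XOR P = L XOR H = H
t1 = t0 NAND Q = H NAND L = H
t8 = t1 XOR T = H XOR L = H
t11 = t0 OR t8 = H OR H = H

t1 = H; t8 = H; t11 = H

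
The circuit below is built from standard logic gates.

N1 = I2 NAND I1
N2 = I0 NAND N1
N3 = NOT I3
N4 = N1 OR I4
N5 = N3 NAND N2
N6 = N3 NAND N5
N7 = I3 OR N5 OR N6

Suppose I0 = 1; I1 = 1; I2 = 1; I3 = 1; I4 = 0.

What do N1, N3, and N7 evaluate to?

N1 = 0, N3 = 0, N7 = 1

N1 = I2 NAND I1 = 1 NAND 1 = 0
N2 = I0 NAND N1 = 1 NAND 0 = 1
N3 = NOT I3 = NOT 1 = 0
N5 = N3 NAND N2 = 0 NAND 1 = 1
N6 = N3 NAND N5 = 0 NAND 1 = 1
N7 = I3 OR N5 OR N6 = 1 OR 1 OR 1 = 1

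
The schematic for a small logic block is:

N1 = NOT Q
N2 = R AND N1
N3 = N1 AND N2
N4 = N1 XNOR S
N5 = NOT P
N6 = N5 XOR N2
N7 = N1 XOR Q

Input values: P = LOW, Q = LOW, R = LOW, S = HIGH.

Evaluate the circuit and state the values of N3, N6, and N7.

N3 = LOW, N6 = HIGH, N7 = HIGH

N1 = NOT Q = NOT LOW = HIGH
N2 = R AND N1 = LOW AND HIGH = LOW
N3 = N1 AND N2 = HIGH AND LOW = LOW
N5 = NOT P = NOT LOW = HIGH
N6 = N5 XOR N2 = HIGH XOR LOW = HIGH
N7 = N1 XOR Q = HIGH XOR LOW = HIGH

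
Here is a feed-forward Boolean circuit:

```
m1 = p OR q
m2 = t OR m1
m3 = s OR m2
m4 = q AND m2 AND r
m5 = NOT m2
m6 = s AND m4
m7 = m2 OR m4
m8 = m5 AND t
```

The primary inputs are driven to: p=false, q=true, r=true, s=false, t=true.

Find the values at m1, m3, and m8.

m1 = true  m3 = true  m8 = false

m1 = p OR q = false OR true = true
m2 = t OR m1 = true OR true = true
m3 = s OR m2 = false OR true = true
m5 = NOT m2 = NOT true = false
m8 = m5 AND t = false AND true = false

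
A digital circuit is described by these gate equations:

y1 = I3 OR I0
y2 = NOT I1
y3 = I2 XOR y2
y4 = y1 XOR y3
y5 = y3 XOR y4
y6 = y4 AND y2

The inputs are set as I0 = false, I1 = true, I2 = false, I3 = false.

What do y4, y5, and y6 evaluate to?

y4 = false; y5 = false; y6 = false

y1 = I3 OR I0 = false OR false = false
y2 = NOT I1 = NOT true = false
y3 = I2 XOR y2 = false XOR false = false
y4 = y1 XOR y3 = false XOR false = false
y5 = y3 XOR y4 = false XOR false = false
y6 = y4 AND y2 = false AND false = false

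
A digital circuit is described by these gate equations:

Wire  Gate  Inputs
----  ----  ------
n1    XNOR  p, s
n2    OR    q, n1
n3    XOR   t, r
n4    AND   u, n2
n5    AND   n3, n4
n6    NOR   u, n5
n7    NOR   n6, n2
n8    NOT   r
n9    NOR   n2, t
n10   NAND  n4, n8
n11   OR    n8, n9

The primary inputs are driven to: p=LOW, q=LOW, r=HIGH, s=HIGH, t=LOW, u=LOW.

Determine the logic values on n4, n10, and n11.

n4 = LOW, n10 = HIGH, n11 = HIGH

n1 = p XNOR s = LOW XNOR HIGH = LOW
n2 = q OR n1 = LOW OR LOW = LOW
n4 = u AND n2 = LOW AND LOW = LOW
n8 = NOT r = NOT HIGH = LOW
n9 = n2 NOR t = LOW NOR LOW = HIGH
n10 = n4 NAND n8 = LOW NAND LOW = HIGH
n11 = n8 OR n9 = LOW OR HIGH = HIGH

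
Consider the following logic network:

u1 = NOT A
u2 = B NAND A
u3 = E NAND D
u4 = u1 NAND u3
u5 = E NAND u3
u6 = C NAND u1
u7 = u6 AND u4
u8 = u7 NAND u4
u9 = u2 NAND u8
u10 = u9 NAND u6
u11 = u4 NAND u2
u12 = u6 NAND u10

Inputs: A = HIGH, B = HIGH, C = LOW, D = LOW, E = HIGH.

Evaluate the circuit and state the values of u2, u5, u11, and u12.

u2 = LOW  u5 = LOW  u11 = HIGH  u12 = HIGH

u1 = NOT A = NOT HIGH = LOW
u2 = B NAND A = HIGH NAND HIGH = LOW
u3 = E NAND D = HIGH NAND LOW = HIGH
u4 = u1 NAND u3 = LOW NAND HIGH = HIGH
u5 = E NAND u3 = HIGH NAND HIGH = LOW
u6 = C NAND u1 = LOW NAND LOW = HIGH
u7 = u6 AND u4 = HIGH AND HIGH = HIGH
u8 = u7 NAND u4 = HIGH NAND HIGH = LOW
u9 = u2 NAND u8 = LOW NAND LOW = HIGH
u10 = u9 NAND u6 = HIGH NAND HIGH = LOW
u11 = u4 NAND u2 = HIGH NAND LOW = HIGH
u12 = u6 NAND u10 = HIGH NAND LOW = HIGH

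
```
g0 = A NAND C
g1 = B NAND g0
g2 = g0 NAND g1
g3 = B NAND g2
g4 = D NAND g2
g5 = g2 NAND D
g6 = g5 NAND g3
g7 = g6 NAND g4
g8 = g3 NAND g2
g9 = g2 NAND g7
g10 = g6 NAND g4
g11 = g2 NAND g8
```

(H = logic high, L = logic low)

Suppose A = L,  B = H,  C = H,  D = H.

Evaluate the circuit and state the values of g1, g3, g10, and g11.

g0 = A NAND C = L NAND H = H
g1 = B NAND g0 = H NAND H = L
g2 = g0 NAND g1 = H NAND L = H
g3 = B NAND g2 = H NAND H = L
g4 = D NAND g2 = H NAND H = L
g5 = g2 NAND D = H NAND H = L
g6 = g5 NAND g3 = L NAND L = H
g8 = g3 NAND g2 = L NAND H = H
g10 = g6 NAND g4 = H NAND L = H
g11 = g2 NAND g8 = H NAND H = L

g1 = L  g3 = L  g10 = H  g11 = L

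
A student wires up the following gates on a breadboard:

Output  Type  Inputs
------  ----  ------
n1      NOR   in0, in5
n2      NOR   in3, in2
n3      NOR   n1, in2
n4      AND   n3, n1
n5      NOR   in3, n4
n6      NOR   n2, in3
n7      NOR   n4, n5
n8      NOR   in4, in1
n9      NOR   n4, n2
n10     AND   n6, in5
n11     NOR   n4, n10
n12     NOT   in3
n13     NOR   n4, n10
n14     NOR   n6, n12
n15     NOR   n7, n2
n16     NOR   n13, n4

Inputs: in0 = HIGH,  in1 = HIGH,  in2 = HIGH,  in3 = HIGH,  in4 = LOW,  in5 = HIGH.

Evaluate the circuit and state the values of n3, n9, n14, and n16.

n3 = LOW, n9 = HIGH, n14 = HIGH, n16 = LOW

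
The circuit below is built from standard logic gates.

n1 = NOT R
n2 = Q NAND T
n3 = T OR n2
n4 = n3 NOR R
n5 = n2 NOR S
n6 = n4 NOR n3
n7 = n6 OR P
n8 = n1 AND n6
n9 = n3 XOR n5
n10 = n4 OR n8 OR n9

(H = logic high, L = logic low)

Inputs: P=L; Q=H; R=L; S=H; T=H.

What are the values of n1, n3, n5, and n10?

n1 = H, n3 = H, n5 = L, n10 = H

n1 = NOT R = NOT L = H
n2 = Q NAND T = H NAND H = L
n3 = T OR n2 = H OR L = H
n4 = n3 NOR R = H NOR L = L
n5 = n2 NOR S = L NOR H = L
n6 = n4 NOR n3 = L NOR H = L
n8 = n1 AND n6 = H AND L = L
n9 = n3 XOR n5 = H XOR L = H
n10 = n4 OR n8 OR n9 = L OR L OR H = H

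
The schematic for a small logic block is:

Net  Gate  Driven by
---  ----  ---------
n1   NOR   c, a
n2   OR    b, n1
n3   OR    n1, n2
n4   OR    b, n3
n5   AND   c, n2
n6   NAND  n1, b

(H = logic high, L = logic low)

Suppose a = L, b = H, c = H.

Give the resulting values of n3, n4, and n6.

n1 = c NOR a = H NOR L = L
n2 = b OR n1 = H OR L = H
n3 = n1 OR n2 = L OR H = H
n4 = b OR n3 = H OR H = H
n6 = n1 NAND b = L NAND H = H

n3 = H, n4 = H, n6 = H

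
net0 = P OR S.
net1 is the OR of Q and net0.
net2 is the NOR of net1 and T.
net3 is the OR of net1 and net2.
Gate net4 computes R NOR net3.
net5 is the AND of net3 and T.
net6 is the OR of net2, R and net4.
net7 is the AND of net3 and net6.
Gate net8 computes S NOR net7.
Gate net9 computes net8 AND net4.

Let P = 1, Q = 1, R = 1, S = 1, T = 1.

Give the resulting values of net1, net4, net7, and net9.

net1 = 1  net4 = 0  net7 = 1  net9 = 0

net0 = P OR S = 1 OR 1 = 1
net1 = Q OR net0 = 1 OR 1 = 1
net2 = net1 NOR T = 1 NOR 1 = 0
net3 = net1 OR net2 = 1 OR 0 = 1
net4 = R NOR net3 = 1 NOR 1 = 0
net6 = net2 OR R OR net4 = 0 OR 1 OR 0 = 1
net7 = net3 AND net6 = 1 AND 1 = 1
net8 = S NOR net7 = 1 NOR 1 = 0
net9 = net8 AND net4 = 0 AND 0 = 0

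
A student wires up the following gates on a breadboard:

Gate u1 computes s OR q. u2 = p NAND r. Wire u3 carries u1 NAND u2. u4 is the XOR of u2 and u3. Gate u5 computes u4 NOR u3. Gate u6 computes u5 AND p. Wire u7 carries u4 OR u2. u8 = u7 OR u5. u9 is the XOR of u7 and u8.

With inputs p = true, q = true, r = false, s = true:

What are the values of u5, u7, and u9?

u5 = false; u7 = true; u9 = false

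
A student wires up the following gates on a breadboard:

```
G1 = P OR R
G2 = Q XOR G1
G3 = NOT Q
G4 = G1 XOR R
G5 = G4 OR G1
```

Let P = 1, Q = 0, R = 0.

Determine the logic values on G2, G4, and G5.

G2 = 1, G4 = 1, G5 = 1

G1 = P OR R = 1 OR 0 = 1
G2 = Q XOR G1 = 0 XOR 1 = 1
G4 = G1 XOR R = 1 XOR 0 = 1
G5 = G4 OR G1 = 1 OR 1 = 1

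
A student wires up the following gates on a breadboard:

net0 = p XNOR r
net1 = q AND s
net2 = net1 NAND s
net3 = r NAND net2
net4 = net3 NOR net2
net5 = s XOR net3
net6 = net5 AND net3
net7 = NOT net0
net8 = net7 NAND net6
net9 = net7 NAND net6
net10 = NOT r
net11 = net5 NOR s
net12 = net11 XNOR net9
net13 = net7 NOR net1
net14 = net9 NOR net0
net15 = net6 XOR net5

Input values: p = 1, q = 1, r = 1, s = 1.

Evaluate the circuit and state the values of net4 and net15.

net1 = q AND s = 1 AND 1 = 1
net2 = net1 NAND s = 1 NAND 1 = 0
net3 = r NAND net2 = 1 NAND 0 = 1
net4 = net3 NOR net2 = 1 NOR 0 = 0
net5 = s XOR net3 = 1 XOR 1 = 0
net6 = net5 AND net3 = 0 AND 1 = 0
net15 = net6 XOR net5 = 0 XOR 0 = 0

net4 = 0, net15 = 0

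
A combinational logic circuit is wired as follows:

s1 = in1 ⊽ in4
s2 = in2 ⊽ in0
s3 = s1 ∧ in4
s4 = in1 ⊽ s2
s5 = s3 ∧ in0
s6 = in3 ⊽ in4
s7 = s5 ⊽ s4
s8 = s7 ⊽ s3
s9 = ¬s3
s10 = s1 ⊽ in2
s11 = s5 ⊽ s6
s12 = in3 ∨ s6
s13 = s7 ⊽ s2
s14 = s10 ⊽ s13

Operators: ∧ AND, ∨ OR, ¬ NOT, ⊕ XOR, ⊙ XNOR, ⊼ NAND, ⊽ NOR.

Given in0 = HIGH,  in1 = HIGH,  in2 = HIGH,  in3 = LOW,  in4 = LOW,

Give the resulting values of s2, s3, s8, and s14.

s2 = LOW, s3 = LOW, s8 = LOW, s14 = HIGH

s1 = in1 NOR in4 = HIGH NOR LOW = LOW
s2 = in2 NOR in0 = HIGH NOR HIGH = LOW
s3 = s1 AND in4 = LOW AND LOW = LOW
s4 = in1 NOR s2 = HIGH NOR LOW = LOW
s5 = s3 AND in0 = LOW AND HIGH = LOW
s7 = s5 NOR s4 = LOW NOR LOW = HIGH
s8 = s7 NOR s3 = HIGH NOR LOW = LOW
s10 = s1 NOR in2 = LOW NOR HIGH = LOW
s13 = s7 NOR s2 = HIGH NOR LOW = LOW
s14 = s10 NOR s13 = LOW NOR LOW = HIGH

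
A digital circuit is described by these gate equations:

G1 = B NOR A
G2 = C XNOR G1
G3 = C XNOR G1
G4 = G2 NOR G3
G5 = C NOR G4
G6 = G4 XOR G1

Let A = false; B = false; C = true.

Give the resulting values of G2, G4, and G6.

G1 = B NOR A = false NOR false = true
G2 = C XNOR G1 = true XNOR true = true
G3 = C XNOR G1 = true XNOR true = true
G4 = G2 NOR G3 = true NOR true = false
G6 = G4 XOR G1 = false XOR true = true

G2 = true, G4 = false, G6 = true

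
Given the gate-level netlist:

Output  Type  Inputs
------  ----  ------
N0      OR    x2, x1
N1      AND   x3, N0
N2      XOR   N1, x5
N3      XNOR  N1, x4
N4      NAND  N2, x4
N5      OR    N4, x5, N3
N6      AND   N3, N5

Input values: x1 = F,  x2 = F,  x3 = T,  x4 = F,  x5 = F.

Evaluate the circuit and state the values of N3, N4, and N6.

N3 = T, N4 = T, N6 = T

N0 = x2 OR x1 = F OR F = F
N1 = x3 AND N0 = T AND F = F
N2 = N1 XOR x5 = F XOR F = F
N3 = N1 XNOR x4 = F XNOR F = T
N4 = N2 NAND x4 = F NAND F = T
N5 = N4 OR x5 OR N3 = T OR F OR T = T
N6 = N3 AND N5 = T AND T = T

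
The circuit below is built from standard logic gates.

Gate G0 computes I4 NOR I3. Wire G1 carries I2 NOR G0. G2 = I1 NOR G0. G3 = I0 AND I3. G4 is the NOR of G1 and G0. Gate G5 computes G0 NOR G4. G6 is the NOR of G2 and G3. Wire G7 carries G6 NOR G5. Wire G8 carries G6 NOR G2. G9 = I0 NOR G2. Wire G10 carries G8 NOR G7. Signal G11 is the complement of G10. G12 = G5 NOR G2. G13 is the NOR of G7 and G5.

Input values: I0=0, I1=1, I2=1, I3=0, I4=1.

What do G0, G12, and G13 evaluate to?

G0 = 0; G12 = 1; G13 = 1

G0 = I4 NOR I3 = 1 NOR 0 = 0
G1 = I2 NOR G0 = 1 NOR 0 = 0
G2 = I1 NOR G0 = 1 NOR 0 = 0
G3 = I0 AND I3 = 0 AND 0 = 0
G4 = G1 NOR G0 = 0 NOR 0 = 1
G5 = G0 NOR G4 = 0 NOR 1 = 0
G6 = G2 NOR G3 = 0 NOR 0 = 1
G7 = G6 NOR G5 = 1 NOR 0 = 0
G12 = G5 NOR G2 = 0 NOR 0 = 1
G13 = G7 NOR G5 = 0 NOR 0 = 1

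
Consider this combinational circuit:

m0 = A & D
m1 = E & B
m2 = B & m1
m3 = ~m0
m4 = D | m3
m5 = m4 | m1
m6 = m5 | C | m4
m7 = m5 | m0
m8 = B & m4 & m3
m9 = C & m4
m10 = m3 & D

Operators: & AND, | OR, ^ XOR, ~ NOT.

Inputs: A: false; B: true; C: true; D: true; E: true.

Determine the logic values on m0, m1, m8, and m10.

m0 = A AND D = false AND true = false
m1 = E AND B = true AND true = true
m3 = NOT m0 = NOT false = true
m4 = D OR m3 = true OR true = true
m8 = B AND m4 AND m3 = true AND true AND true = true
m10 = m3 AND D = true AND true = true

m0 = false, m1 = true, m8 = true, m10 = true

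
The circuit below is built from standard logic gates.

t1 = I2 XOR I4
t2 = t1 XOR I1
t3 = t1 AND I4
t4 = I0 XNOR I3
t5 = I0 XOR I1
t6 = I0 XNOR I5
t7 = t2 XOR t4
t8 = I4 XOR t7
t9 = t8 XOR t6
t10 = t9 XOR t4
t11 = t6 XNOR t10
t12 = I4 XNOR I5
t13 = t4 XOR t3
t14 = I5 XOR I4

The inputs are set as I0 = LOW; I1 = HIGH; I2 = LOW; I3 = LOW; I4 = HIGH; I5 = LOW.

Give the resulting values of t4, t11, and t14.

t1 = I2 XOR I4 = LOW XOR HIGH = HIGH
t2 = t1 XOR I1 = HIGH XOR HIGH = LOW
t4 = I0 XNOR I3 = LOW XNOR LOW = HIGH
t6 = I0 XNOR I5 = LOW XNOR LOW = HIGH
t7 = t2 XOR t4 = LOW XOR HIGH = HIGH
t8 = I4 XOR t7 = HIGH XOR HIGH = LOW
t9 = t8 XOR t6 = LOW XOR HIGH = HIGH
t10 = t9 XOR t4 = HIGH XOR HIGH = LOW
t11 = t6 XNOR t10 = HIGH XNOR LOW = LOW
t14 = I5 XOR I4 = LOW XOR HIGH = HIGH

t4 = HIGH, t11 = LOW, t14 = HIGH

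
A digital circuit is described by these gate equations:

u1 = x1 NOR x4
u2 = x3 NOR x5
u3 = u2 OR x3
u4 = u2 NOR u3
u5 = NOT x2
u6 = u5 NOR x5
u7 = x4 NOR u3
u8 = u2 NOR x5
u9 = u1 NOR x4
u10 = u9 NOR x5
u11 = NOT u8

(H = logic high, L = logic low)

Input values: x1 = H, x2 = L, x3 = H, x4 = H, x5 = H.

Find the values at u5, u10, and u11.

u1 = x1 NOR x4 = H NOR H = L
u2 = x3 NOR x5 = H NOR H = L
u5 = NOT x2 = NOT L = H
u8 = u2 NOR x5 = L NOR H = L
u9 = u1 NOR x4 = L NOR H = L
u10 = u9 NOR x5 = L NOR H = L
u11 = NOT u8 = NOT L = H

u5 = H; u10 = L; u11 = H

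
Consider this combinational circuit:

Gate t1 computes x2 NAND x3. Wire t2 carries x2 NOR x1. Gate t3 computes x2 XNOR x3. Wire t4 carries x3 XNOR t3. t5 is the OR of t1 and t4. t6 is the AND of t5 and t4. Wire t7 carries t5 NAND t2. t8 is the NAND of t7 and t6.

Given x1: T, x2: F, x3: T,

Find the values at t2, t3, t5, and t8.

t2 = F; t3 = F; t5 = T; t8 = T

t1 = x2 NAND x3 = F NAND T = T
t2 = x2 NOR x1 = F NOR T = F
t3 = x2 XNOR x3 = F XNOR T = F
t4 = x3 XNOR t3 = T XNOR F = F
t5 = t1 OR t4 = T OR F = T
t6 = t5 AND t4 = T AND F = F
t7 = t5 NAND t2 = T NAND F = T
t8 = t7 NAND t6 = T NAND F = T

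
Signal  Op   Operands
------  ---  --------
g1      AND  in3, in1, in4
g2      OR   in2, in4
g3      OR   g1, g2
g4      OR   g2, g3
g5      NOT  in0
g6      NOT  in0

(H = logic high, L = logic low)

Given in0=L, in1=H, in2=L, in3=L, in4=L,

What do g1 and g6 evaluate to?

g1 = L  g6 = H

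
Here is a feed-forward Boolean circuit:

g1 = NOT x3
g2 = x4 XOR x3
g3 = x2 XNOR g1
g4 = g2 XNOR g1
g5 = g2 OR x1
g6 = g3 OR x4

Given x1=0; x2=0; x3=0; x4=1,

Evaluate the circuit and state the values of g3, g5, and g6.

g1 = NOT x3 = NOT 0 = 1
g2 = x4 XOR x3 = 1 XOR 0 = 1
g3 = x2 XNOR g1 = 0 XNOR 1 = 0
g5 = g2 OR x1 = 1 OR 0 = 1
g6 = g3 OR x4 = 0 OR 1 = 1

g3 = 0, g5 = 1, g6 = 1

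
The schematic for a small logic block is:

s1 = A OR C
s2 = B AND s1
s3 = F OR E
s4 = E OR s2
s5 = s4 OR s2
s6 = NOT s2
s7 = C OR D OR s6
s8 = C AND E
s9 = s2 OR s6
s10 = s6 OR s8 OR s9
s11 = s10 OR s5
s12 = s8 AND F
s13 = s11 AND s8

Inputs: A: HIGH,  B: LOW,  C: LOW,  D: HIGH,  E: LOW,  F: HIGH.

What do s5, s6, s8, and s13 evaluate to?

s5 = LOW, s6 = HIGH, s8 = LOW, s13 = LOW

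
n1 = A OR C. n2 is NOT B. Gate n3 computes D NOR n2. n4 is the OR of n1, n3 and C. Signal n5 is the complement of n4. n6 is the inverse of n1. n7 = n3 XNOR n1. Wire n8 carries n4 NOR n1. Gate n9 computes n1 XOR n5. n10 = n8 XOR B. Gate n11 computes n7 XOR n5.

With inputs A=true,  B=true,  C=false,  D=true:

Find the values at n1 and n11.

n1 = true, n11 = false

n1 = A OR C = true OR false = true
n2 = NOT B = NOT true = false
n3 = D NOR n2 = true NOR false = false
n4 = n1 OR n3 OR C = true OR false OR false = true
n5 = NOT n4 = NOT true = false
n7 = n3 XNOR n1 = false XNOR true = false
n11 = n7 XOR n5 = false XOR false = false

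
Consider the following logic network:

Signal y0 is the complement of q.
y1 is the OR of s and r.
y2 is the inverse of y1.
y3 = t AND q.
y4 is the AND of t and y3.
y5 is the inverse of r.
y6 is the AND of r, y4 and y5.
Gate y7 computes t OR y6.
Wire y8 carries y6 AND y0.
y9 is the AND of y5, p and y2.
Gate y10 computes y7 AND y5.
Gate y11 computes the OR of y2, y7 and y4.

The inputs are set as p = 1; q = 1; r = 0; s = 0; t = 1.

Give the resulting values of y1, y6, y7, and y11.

y1 = s OR r = 0 OR 0 = 0
y2 = NOT y1 = NOT 0 = 1
y3 = t AND q = 1 AND 1 = 1
y4 = t AND y3 = 1 AND 1 = 1
y5 = NOT r = NOT 0 = 1
y6 = r AND y4 AND y5 = 0 AND 1 AND 1 = 0
y7 = t OR y6 = 1 OR 0 = 1
y11 = y2 OR y7 OR y4 = 1 OR 1 OR 1 = 1

y1 = 0; y6 = 0; y7 = 1; y11 = 1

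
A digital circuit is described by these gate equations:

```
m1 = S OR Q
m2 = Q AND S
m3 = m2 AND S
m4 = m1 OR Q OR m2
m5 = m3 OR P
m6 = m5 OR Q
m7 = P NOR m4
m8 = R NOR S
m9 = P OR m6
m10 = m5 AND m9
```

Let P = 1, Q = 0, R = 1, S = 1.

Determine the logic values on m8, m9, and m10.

m2 = Q AND S = 0 AND 1 = 0
m3 = m2 AND S = 0 AND 1 = 0
m5 = m3 OR P = 0 OR 1 = 1
m6 = m5 OR Q = 1 OR 0 = 1
m8 = R NOR S = 1 NOR 1 = 0
m9 = P OR m6 = 1 OR 1 = 1
m10 = m5 AND m9 = 1 AND 1 = 1

m8 = 0; m9 = 1; m10 = 1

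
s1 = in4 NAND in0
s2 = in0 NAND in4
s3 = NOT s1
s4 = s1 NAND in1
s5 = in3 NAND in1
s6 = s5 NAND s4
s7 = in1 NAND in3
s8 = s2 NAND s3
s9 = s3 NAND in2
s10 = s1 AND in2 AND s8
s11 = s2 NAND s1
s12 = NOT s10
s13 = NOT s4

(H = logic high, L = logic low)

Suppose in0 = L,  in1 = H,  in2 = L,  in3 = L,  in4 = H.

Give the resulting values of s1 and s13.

s1 = H  s13 = H

s1 = in4 NAND in0 = H NAND L = H
s4 = s1 NAND in1 = H NAND H = L
s13 = NOT s4 = NOT L = H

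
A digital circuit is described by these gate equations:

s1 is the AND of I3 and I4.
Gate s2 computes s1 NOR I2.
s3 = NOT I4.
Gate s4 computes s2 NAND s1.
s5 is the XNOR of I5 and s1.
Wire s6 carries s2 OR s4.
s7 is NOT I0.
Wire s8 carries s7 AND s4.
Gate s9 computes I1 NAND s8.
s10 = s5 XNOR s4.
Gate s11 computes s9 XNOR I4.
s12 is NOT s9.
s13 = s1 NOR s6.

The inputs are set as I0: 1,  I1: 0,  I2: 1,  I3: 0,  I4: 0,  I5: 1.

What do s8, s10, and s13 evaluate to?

s1 = I3 AND I4 = 0 AND 0 = 0
s2 = s1 NOR I2 = 0 NOR 1 = 0
s4 = s2 NAND s1 = 0 NAND 0 = 1
s5 = I5 XNOR s1 = 1 XNOR 0 = 0
s6 = s2 OR s4 = 0 OR 1 = 1
s7 = NOT I0 = NOT 1 = 0
s8 = s7 AND s4 = 0 AND 1 = 0
s10 = s5 XNOR s4 = 0 XNOR 1 = 0
s13 = s1 NOR s6 = 0 NOR 1 = 0

s8 = 0, s10 = 0, s13 = 0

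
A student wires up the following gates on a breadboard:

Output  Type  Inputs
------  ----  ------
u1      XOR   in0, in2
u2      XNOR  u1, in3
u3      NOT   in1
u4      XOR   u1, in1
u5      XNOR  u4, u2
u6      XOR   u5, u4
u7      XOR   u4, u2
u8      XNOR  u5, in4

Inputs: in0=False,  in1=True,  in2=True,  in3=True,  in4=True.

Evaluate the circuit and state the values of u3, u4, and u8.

u3 = False, u4 = False, u8 = False

u1 = in0 XOR in2 = False XOR True = True
u2 = u1 XNOR in3 = True XNOR True = True
u3 = NOT in1 = NOT True = False
u4 = u1 XOR in1 = True XOR True = False
u5 = u4 XNOR u2 = False XNOR True = False
u8 = u5 XNOR in4 = False XNOR True = False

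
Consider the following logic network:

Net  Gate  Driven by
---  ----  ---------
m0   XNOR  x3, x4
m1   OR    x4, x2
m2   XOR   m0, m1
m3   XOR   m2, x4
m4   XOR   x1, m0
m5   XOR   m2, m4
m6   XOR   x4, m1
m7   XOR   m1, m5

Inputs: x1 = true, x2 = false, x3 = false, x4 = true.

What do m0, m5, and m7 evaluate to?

m0 = x3 XNOR x4 = false XNOR true = false
m1 = x4 OR x2 = true OR false = true
m2 = m0 XOR m1 = false XOR true = true
m4 = x1 XOR m0 = true XOR false = true
m5 = m2 XOR m4 = true XOR true = false
m7 = m1 XOR m5 = true XOR false = true

m0 = false  m5 = false  m7 = true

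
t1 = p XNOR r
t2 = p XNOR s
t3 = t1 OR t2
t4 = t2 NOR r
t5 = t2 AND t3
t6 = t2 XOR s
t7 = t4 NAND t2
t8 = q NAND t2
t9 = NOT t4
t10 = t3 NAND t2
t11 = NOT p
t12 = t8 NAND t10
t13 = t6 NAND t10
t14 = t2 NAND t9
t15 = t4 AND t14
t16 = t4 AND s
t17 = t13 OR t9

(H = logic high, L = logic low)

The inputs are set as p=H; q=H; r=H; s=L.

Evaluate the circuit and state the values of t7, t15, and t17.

t7 = H  t15 = L  t17 = H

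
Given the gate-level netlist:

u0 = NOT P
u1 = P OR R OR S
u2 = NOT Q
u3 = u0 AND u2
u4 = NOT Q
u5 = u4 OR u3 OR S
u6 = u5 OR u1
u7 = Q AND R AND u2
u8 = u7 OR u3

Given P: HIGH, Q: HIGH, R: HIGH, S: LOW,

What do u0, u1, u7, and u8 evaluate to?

u0 = LOW; u1 = HIGH; u7 = LOW; u8 = LOW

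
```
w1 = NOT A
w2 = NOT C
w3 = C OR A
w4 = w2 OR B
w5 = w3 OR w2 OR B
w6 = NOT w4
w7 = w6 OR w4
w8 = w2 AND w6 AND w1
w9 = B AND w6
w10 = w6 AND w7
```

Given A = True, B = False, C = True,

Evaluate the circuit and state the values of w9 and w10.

w9 = False; w10 = True

w2 = NOT C = NOT True = False
w4 = w2 OR B = False OR False = False
w6 = NOT w4 = NOT False = True
w7 = w6 OR w4 = True OR False = True
w9 = B AND w6 = False AND True = False
w10 = w6 AND w7 = True AND True = True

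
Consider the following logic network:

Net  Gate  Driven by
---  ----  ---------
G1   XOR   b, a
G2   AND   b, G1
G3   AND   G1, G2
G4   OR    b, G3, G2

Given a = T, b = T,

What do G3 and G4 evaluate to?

G1 = b XOR a = T XOR T = F
G2 = b AND G1 = T AND F = F
G3 = G1 AND G2 = F AND F = F
G4 = b OR G3 OR G2 = T OR F OR F = T

G3 = F; G4 = T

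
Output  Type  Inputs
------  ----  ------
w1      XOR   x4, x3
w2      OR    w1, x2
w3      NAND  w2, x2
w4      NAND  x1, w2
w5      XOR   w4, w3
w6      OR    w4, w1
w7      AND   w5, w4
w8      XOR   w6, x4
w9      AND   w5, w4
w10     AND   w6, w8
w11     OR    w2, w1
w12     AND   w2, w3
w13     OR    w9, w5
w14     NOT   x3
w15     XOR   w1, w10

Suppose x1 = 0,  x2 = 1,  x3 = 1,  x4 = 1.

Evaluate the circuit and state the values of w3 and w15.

w1 = x4 XOR x3 = 1 XOR 1 = 0
w2 = w1 OR x2 = 0 OR 1 = 1
w3 = w2 NAND x2 = 1 NAND 1 = 0
w4 = x1 NAND w2 = 0 NAND 1 = 1
w6 = w4 OR w1 = 1 OR 0 = 1
w8 = w6 XOR x4 = 1 XOR 1 = 0
w10 = w6 AND w8 = 1 AND 0 = 0
w15 = w1 XOR w10 = 0 XOR 0 = 0

w3 = 0; w15 = 0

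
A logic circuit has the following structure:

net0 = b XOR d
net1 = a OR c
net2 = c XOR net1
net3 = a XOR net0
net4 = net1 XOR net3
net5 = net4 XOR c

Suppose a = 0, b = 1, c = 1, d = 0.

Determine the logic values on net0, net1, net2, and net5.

net0 = b XOR d = 1 XOR 0 = 1
net1 = a OR c = 0 OR 1 = 1
net2 = c XOR net1 = 1 XOR 1 = 0
net3 = a XOR net0 = 0 XOR 1 = 1
net4 = net1 XOR net3 = 1 XOR 1 = 0
net5 = net4 XOR c = 0 XOR 1 = 1

net0 = 1  net1 = 1  net2 = 0  net5 = 1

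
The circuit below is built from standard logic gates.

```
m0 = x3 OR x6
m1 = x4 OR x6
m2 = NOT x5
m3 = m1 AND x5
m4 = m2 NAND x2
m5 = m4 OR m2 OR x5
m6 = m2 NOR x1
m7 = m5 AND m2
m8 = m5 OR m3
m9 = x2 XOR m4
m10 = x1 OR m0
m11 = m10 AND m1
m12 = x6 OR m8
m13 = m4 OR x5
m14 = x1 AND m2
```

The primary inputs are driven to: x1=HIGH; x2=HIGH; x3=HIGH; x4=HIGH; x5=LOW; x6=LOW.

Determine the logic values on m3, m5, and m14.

m3 = LOW, m5 = HIGH, m14 = HIGH

m1 = x4 OR x6 = HIGH OR LOW = HIGH
m2 = NOT x5 = NOT LOW = HIGH
m3 = m1 AND x5 = HIGH AND LOW = LOW
m4 = m2 NAND x2 = HIGH NAND HIGH = LOW
m5 = m4 OR m2 OR x5 = LOW OR HIGH OR LOW = HIGH
m14 = x1 AND m2 = HIGH AND HIGH = HIGH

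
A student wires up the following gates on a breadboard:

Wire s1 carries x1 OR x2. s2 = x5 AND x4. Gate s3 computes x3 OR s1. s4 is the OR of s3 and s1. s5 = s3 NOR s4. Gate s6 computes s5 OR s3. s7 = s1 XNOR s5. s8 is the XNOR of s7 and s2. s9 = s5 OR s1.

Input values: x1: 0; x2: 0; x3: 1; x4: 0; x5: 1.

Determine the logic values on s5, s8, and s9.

s1 = x1 OR x2 = 0 OR 0 = 0
s2 = x5 AND x4 = 1 AND 0 = 0
s3 = x3 OR s1 = 1 OR 0 = 1
s4 = s3 OR s1 = 1 OR 0 = 1
s5 = s3 NOR s4 = 1 NOR 1 = 0
s7 = s1 XNOR s5 = 0 XNOR 0 = 1
s8 = s7 XNOR s2 = 1 XNOR 0 = 0
s9 = s5 OR s1 = 0 OR 0 = 0

s5 = 0, s8 = 0, s9 = 0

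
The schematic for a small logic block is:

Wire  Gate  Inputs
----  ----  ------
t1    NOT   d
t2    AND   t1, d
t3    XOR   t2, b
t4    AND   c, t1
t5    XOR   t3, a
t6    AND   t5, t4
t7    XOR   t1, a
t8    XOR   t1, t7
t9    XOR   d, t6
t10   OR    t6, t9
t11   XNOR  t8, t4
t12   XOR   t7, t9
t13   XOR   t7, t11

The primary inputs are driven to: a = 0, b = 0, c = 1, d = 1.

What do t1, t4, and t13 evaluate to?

t1 = 0, t4 = 0, t13 = 1

t1 = NOT d = NOT 1 = 0
t4 = c AND t1 = 1 AND 0 = 0
t7 = t1 XOR a = 0 XOR 0 = 0
t8 = t1 XOR t7 = 0 XOR 0 = 0
t11 = t8 XNOR t4 = 0 XNOR 0 = 1
t13 = t7 XOR t11 = 0 XOR 1 = 1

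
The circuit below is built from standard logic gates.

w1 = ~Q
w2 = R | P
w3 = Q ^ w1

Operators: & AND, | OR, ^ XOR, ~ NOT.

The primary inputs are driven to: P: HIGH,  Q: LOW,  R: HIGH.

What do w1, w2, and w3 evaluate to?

w1 = NOT Q = NOT LOW = HIGH
w2 = R OR P = HIGH OR HIGH = HIGH
w3 = Q XOR w1 = LOW XOR HIGH = HIGH

w1 = HIGH  w2 = HIGH  w3 = HIGH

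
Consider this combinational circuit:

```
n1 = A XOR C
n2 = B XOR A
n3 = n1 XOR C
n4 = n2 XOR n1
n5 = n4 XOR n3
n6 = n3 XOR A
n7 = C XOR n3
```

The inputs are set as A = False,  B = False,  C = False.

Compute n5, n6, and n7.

n1 = A XOR C = False XOR False = False
n2 = B XOR A = False XOR False = False
n3 = n1 XOR C = False XOR False = False
n4 = n2 XOR n1 = False XOR False = False
n5 = n4 XOR n3 = False XOR False = False
n6 = n3 XOR A = False XOR False = False
n7 = C XOR n3 = False XOR False = False

n5 = False; n6 = False; n7 = False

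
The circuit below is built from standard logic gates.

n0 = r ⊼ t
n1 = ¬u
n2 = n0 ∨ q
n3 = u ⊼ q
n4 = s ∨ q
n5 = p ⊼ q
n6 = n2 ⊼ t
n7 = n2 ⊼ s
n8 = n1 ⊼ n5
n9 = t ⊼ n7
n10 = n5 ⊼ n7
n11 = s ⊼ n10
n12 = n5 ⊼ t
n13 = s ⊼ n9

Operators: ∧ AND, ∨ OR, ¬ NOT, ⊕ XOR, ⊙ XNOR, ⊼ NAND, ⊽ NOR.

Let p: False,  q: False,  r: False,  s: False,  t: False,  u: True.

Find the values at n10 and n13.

n10 = False, n13 = True

n0 = r NAND t = False NAND False = True
n2 = n0 OR q = True OR False = True
n5 = p NAND q = False NAND False = True
n7 = n2 NAND s = True NAND False = True
n9 = t NAND n7 = False NAND True = True
n10 = n5 NAND n7 = True NAND True = False
n13 = s NAND n9 = False NAND True = True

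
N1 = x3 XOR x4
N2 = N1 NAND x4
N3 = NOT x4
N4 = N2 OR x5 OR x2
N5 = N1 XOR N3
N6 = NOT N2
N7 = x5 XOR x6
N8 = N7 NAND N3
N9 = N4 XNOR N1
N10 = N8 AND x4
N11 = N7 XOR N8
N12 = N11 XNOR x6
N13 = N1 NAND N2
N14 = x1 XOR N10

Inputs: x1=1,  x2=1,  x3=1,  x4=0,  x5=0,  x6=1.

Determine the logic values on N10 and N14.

N10 = 0, N14 = 1

N3 = NOT x4 = NOT 0 = 1
N7 = x5 XOR x6 = 0 XOR 1 = 1
N8 = N7 NAND N3 = 1 NAND 1 = 0
N10 = N8 AND x4 = 0 AND 0 = 0
N14 = x1 XOR N10 = 1 XOR 0 = 1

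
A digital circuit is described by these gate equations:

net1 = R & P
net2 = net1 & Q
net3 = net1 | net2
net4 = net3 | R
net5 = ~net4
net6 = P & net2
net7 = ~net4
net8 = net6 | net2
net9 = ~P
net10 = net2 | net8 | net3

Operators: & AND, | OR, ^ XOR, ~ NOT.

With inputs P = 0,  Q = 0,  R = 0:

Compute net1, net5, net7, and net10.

net1 = R AND P = 0 AND 0 = 0
net2 = net1 AND Q = 0 AND 0 = 0
net3 = net1 OR net2 = 0 OR 0 = 0
net4 = net3 OR R = 0 OR 0 = 0
net5 = NOT net4 = NOT 0 = 1
net6 = P AND net2 = 0 AND 0 = 0
net7 = NOT net4 = NOT 0 = 1
net8 = net6 OR net2 = 0 OR 0 = 0
net10 = net2 OR net8 OR net3 = 0 OR 0 OR 0 = 0

net1 = 0, net5 = 1, net7 = 1, net10 = 0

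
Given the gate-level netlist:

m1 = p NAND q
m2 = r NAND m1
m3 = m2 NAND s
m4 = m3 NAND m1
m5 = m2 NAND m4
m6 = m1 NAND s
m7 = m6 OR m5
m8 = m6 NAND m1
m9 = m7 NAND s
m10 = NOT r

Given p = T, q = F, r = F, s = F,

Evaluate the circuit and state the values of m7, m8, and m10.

m7 = T, m8 = F, m10 = T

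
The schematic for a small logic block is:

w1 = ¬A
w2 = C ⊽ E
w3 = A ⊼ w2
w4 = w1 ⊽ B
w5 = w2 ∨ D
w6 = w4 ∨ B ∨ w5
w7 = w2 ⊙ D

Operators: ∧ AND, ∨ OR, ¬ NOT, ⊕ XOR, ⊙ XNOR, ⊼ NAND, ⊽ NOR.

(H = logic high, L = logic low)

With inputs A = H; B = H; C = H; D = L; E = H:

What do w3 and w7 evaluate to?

w2 = C NOR E = H NOR H = L
w3 = A NAND w2 = H NAND L = H
w7 = w2 XNOR D = L XNOR L = H

w3 = H, w7 = H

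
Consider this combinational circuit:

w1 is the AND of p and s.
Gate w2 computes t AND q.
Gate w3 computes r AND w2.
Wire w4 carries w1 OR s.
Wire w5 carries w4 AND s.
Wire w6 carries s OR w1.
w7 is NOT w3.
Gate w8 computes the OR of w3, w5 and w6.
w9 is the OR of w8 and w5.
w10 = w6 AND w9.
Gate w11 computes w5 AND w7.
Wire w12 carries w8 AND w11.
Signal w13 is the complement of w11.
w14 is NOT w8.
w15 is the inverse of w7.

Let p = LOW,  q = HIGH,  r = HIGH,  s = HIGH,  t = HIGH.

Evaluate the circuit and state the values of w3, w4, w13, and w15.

w3 = HIGH, w4 = HIGH, w13 = HIGH, w15 = HIGH

w1 = p AND s = LOW AND HIGH = LOW
w2 = t AND q = HIGH AND HIGH = HIGH
w3 = r AND w2 = HIGH AND HIGH = HIGH
w4 = w1 OR s = LOW OR HIGH = HIGH
w5 = w4 AND s = HIGH AND HIGH = HIGH
w7 = NOT w3 = NOT HIGH = LOW
w11 = w5 AND w7 = HIGH AND LOW = LOW
w13 = NOT w11 = NOT LOW = HIGH
w15 = NOT w7 = NOT LOW = HIGH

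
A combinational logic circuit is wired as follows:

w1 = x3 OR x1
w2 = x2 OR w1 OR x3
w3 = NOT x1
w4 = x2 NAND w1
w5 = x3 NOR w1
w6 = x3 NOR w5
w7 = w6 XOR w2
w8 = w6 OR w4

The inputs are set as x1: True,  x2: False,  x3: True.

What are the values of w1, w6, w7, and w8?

w1 = True, w6 = False, w7 = True, w8 = True

w1 = x3 OR x1 = True OR True = True
w2 = x2 OR w1 OR x3 = False OR True OR True = True
w4 = x2 NAND w1 = False NAND True = True
w5 = x3 NOR w1 = True NOR True = False
w6 = x3 NOR w5 = True NOR False = False
w7 = w6 XOR w2 = False XOR True = True
w8 = w6 OR w4 = False OR True = True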